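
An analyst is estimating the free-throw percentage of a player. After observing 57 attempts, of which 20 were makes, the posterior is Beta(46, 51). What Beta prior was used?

Beta(26, 14)

A Beta(α, β) prior with s successes and f failures in binomial data gives a Beta(α+s, β+f) posterior.
Subtract the data counts: 46−20=26, 51−37=14.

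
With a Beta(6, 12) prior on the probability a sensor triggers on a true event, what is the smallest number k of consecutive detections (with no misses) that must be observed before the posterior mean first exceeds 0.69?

After k detections and 0 misses the posterior is Beta(6+k, 12), with mean (6+k)/(6+12+k).
Set (6+k)/(18+k) > 0.69 and solve: k > (0.69·18 − 6)/(1 − 0.69) = 20.710.
The smallest integer exceeding 20.710 is 21, and checking k=21: (27)/(39) = 0.6923 > 0.69.

k = 21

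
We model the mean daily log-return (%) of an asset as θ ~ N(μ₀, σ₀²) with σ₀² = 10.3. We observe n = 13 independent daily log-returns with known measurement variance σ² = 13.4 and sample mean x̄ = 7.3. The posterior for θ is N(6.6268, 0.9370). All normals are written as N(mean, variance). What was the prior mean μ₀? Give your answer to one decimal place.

The posterior mean is a precision-weighted average: μ_n = (τ₀μ₀ + τ_data·x̄)/(τ₀+τ_data), with τ₀=1/σ₀² and τ_data=n/σ².
Here τ₀ = 1/10.3 = 0.097087 and τ_data = 13/13.4 = 0.970149, so τ_n = 1.067236.
Rearranging for μ₀: μ₀ = (μ_n·τ_n − τ_data·x̄)/τ₀ = (6.6268·1.067236 − 0.970149·7.3) / 0.097087 = -0.009728/0.097087 ≈ -0.1.

μ₀ = -0.1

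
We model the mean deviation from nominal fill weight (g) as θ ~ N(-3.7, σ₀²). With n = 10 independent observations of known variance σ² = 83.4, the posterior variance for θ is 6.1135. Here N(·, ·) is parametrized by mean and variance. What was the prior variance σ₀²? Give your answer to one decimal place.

Posterior precision equals prior precision plus data precision: 1/σ_n² = 1/σ₀² + n/σ².
So 1/σ₀² = 1/6.1135 − 10/83.4 = 0.163572 − 0.119904 = 0.043668.
Hence σ₀² = 1/0.043668 ≈ 22.9.

σ₀² = 22.9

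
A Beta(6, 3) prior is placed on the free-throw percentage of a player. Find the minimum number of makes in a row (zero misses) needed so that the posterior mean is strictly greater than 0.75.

After k makes and 0 misses the posterior is Beta(6+k, 3), with mean (6+k)/(6+3+k).
Set (6+k)/(9+k) > 0.75 and solve: k > (0.75·9 − 6)/(1 − 0.75) = 3.000.
The smallest integer exceeding 3.000 is 4, and checking k=4: (10)/(13) = 0.7692 > 0.75.

k = 4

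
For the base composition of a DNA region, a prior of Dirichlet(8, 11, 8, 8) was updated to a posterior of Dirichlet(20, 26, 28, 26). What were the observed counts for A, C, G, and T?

For a Dirichlet(α) prior with multinomial counts c, the posterior is Dirichlet(α + c) componentwise.
Counts are posterior − prior componentwise: 20−8=12, 26−11=15, 28−8=20, 26−8=18.

counts (12, 15, 20, 18)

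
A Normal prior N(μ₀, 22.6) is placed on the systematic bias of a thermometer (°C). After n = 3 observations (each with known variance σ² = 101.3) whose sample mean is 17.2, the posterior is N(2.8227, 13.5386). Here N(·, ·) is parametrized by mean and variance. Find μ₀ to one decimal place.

μ₀ = -6.8

With known observation variance, the Normal–Normal posterior has precision τ_n = τ₀ + n/σ² and mean μ_n = (τ₀μ₀ + (n/σ²)x̄)/τ_n.
Here τ₀ = 1/22.6 = 0.044248 and τ_data = 3/101.3 = 0.029615, so τ_n = 0.073863.
Rearranging for μ₀: μ₀ = (μ_n·τ_n − τ_data·x̄)/τ₀ = (2.8227·0.073863 − 0.029615·17.2) / 0.044248 = -0.300885/0.044248 ≈ -6.8.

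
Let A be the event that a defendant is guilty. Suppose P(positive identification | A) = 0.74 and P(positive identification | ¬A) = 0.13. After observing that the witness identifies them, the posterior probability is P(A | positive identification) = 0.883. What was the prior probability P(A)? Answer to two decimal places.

Bayes' rule in odds form gives O(A|E) = O(A)·[P(E|A)/P(E|¬A)], hence O(A) = O(A|E)/LR.
Posterior odds = 0.883/(1−0.883) = 7.5470. LR = 0.74/0.13 = 5.6923.
Prior odds = 7.5470/5.6923 = 1.3258, so P(A) = 1.3258/(1+1.3258) ≈ 0.57.

P(A) = 0.57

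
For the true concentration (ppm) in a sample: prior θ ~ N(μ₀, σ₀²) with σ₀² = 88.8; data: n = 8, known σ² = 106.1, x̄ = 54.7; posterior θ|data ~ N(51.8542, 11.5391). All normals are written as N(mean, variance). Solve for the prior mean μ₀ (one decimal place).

μ₀ = 32.8

With known observation variance, the Normal–Normal posterior has precision τ_n = τ₀ + n/σ² and mean μ_n = (τ₀μ₀ + (n/σ²)x̄)/τ_n.
Here τ₀ = 1/88.8 = 0.011261 and τ_data = 8/106.1 = 0.075401, so τ_n = 0.086662.
Rearranging for μ₀: μ₀ = (μ_n·τ_n − τ_data·x̄)/τ₀ = (51.8542·0.086662 − 0.075401·54.7) / 0.011261 = 0.369354/0.011261 ≈ 32.8.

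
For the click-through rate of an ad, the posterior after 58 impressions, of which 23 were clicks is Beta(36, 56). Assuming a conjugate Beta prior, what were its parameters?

Beta(13, 21)

Beta is conjugate to the binomial likelihood: posterior = Beta(α+s, β+f).
So α = 36 − 23 = 13 and β = 56 − 35 = 21.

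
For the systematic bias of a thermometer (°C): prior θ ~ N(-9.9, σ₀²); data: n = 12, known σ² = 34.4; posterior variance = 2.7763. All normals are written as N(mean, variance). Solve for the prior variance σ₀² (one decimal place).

For the Normal–Normal model with known σ², precisions add: τ_n = τ₀ + n/σ².
So 1/σ₀² = 1/2.7763 − 12/34.4 = 0.360192 − 0.348837 = 0.011355.
Hence σ₀² = 1/0.011355 ≈ 88.1.

σ₀² = 88.1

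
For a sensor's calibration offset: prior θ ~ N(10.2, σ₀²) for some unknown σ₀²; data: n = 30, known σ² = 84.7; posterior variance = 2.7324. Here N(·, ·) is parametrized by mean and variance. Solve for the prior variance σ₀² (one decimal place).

σ₀² = 84.8

For the Normal–Normal model with known σ², precisions add: τ_n = τ₀ + n/σ².
So 1/σ₀² = 1/2.7324 − 30/84.7 = 0.365979 − 0.354191 = 0.011788.
Hence σ₀² = 1/0.011788 ≈ 84.8.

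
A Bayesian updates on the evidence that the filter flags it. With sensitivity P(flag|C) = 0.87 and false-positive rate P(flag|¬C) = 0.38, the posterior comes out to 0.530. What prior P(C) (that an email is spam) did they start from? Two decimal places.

P(C) = 0.33

In odds form, posterior odds = prior odds × likelihood ratio, so prior odds = posterior odds ÷ LR.
Posterior odds = 0.530/(1−0.530) = 1.1277. LR = 0.87/0.38 = 2.2895.
Prior odds = 1.1277/2.2895 = 0.4926, so P(C) = 0.4926/(1+0.4926) ≈ 0.33.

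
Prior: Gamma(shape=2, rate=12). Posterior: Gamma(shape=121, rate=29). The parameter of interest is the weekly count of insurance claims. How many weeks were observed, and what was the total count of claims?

n = 17 weeks with total 119 claims

A Gamma(α, β) prior (rate parametrization) on a Poisson rate with n observations summing to S gives posterior Gamma(α+S, β+n).
Matching: Σxᵢ = 121 − 2 = 119 and n = 29 − 12 = 17.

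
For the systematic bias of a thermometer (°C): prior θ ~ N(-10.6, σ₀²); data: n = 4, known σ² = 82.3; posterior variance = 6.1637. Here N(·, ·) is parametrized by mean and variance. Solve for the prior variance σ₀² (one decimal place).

For the Normal–Normal model with known σ², precisions add: τ_n = τ₀ + n/σ².
So 1/σ₀² = 1/6.1637 − 4/82.3 = 0.162240 − 0.048603 = 0.113637.
Hence σ₀² = 1/0.113637 ≈ 8.8.

σ₀² = 8.8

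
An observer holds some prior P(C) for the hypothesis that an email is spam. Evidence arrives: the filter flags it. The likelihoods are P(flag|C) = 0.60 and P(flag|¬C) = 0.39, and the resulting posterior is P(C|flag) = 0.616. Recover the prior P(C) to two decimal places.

P(C) = 0.51

Bayes' rule in odds form gives O(C|E) = O(C)·[P(E|C)/P(E|¬C)], hence O(C) = O(C|E)/LR.
Posterior odds = 0.616/(1−0.616) = 1.6042. LR = 0.60/0.39 = 1.5385.
Prior odds = 1.6042/1.5385 = 1.0427, so P(C) = 1.0427/(1+1.0427) ≈ 0.51.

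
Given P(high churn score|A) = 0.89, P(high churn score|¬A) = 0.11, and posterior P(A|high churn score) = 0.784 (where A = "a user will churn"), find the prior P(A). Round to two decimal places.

P(A) = 0.31

In odds form, posterior odds = prior odds × likelihood ratio, so prior odds = posterior odds ÷ LR.
Posterior odds = 0.784/(1−0.784) = 3.6296. LR = 0.89/0.11 = 8.0909.
Prior odds = 3.6296/8.0909 = 0.4486, so P(A) = 0.4486/(1+0.4486) ≈ 0.31.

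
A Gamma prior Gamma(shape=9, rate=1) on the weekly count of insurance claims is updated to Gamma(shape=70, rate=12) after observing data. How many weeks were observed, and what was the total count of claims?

n = 11 weeks with total 61 claims

Gamma–Poisson conjugacy: posterior shape = α + Σxᵢ, posterior rate = β + n.
Matching: Σxᵢ = 70 − 9 = 61 and n = 12 − 1 = 11.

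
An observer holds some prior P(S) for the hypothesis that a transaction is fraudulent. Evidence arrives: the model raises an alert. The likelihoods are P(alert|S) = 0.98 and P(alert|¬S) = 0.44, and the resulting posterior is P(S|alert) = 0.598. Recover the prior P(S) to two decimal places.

P(S) = 0.40

In odds form, posterior odds = prior odds × likelihood ratio, so prior odds = posterior odds ÷ LR.
Posterior odds = 0.598/(1−0.598) = 1.4876. LR = 0.98/0.44 = 2.2273.
Prior odds = 1.4876/2.2273 = 0.6679, so P(S) = 0.6679/(1+0.6679) ≈ 0.40.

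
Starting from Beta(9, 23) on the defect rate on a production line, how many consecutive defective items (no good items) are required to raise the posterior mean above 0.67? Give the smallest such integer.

After k defective items and 0 good items the posterior is Beta(9+k, 23), with mean (9+k)/(9+23+k).
Set (9+k)/(32+k) > 0.67 and solve: k > (0.67·32 − 9)/(1 − 0.67) = 37.697.
The smallest integer exceeding 37.697 is 38.

k = 38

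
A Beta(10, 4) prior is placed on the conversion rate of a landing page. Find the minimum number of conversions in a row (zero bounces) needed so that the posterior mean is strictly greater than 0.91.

k = 31

After k conversions and 0 bounces the posterior is Beta(10+k, 4), with mean (10+k)/(10+4+k).
Set (10+k)/(14+k) > 0.91 and solve: k > (0.91·14 − 10)/(1 − 0.91) = 30.444.
The smallest integer exceeding 30.444 is 31, and checking k=31: (41)/(45) = 0.9111 > 0.91.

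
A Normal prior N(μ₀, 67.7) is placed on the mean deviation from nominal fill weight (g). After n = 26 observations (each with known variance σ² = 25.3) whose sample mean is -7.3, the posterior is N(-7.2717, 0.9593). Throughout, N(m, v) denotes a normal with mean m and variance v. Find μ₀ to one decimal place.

μ₀ = -5.3

The posterior mean is a precision-weighted average: μ_n = (τ₀μ₀ + τ_data·x̄)/(τ₀+τ_data), with τ₀=1/σ₀² and τ_data=n/σ².
Here τ₀ = 1/67.7 = 0.014771 and τ_data = 26/25.3 = 1.027668, so τ_n = 1.042439.
Rearranging for μ₀: μ₀ = (μ_n·τ_n − τ_data·x̄)/τ₀ = (-7.2717·1.042439 − 1.027668·-7.3) / 0.014771 = -0.078327/0.014771 ≈ -5.3.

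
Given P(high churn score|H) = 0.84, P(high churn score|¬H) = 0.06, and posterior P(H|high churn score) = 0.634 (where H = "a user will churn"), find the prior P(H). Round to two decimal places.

Bayes' rule in odds form gives O(H|E) = O(H)·[P(E|H)/P(E|¬H)], hence O(H) = O(H|E)/LR.
Posterior odds = 0.634/(1−0.634) = 1.7322. LR = 0.84/0.06 = 14.0000.
Prior odds = 1.7322/14.0000 = 0.1237, so P(H) = 0.1237/(1+0.1237) ≈ 0.11.

P(H) = 0.11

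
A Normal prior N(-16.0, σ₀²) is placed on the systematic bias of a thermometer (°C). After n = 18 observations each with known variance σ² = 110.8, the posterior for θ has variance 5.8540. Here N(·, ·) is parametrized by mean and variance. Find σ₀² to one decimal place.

σ₀² = 119.5

Posterior precision equals prior precision plus data precision: 1/σ_n² = 1/σ₀² + n/σ².
So 1/σ₀² = 1/5.8540 − 18/110.8 = 0.170823 − 0.162455 = 0.008368.
Hence σ₀² = 1/0.008368 ≈ 119.5.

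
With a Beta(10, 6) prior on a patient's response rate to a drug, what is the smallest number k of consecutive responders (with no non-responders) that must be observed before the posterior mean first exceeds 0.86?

After k responders and 0 non-responders the posterior is Beta(10+k, 6), with mean (10+k)/(10+6+k).
Set (10+k)/(16+k) > 0.86 and solve: k > (0.86·16 − 10)/(1 − 0.86) = 26.857.
The smallest integer exceeding 26.857 is 27.

k = 27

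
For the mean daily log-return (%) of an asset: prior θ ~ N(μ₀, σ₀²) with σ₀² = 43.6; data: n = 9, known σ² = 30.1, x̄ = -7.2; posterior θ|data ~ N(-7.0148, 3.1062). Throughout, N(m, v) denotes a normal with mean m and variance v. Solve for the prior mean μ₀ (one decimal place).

μ₀ = -4.6

With known observation variance, the Normal–Normal posterior has precision τ_n = τ₀ + n/σ² and mean μ_n = (τ₀μ₀ + (n/σ²)x̄)/τ_n.
Here τ₀ = 1/43.6 = 0.022936 and τ_data = 9/30.1 = 0.299003, so τ_n = 0.321939.
Rearranging for μ₀: μ₀ = (μ_n·τ_n − τ_data·x̄)/τ₀ = (-7.0148·0.321939 − 0.299003·-7.2) / 0.022936 = -0.105516/0.022936 ≈ -4.6.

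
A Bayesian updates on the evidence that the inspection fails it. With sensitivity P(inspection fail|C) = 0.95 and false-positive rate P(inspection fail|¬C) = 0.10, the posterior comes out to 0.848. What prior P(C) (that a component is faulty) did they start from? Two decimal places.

P(C) = 0.37

Bayes' rule in odds form gives O(C|E) = O(C)·[P(E|C)/P(E|¬C)], hence O(C) = O(C|E)/LR.
Posterior odds = 0.848/(1−0.848) = 5.5789. LR = 0.95/0.10 = 9.5000.
Prior odds = 5.5789/9.5000 = 0.5873, so P(C) = 0.5873/(1+0.5873) ≈ 0.37.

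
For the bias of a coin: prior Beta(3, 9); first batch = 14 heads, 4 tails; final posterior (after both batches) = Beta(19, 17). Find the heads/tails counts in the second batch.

2 heads and 4 tails

Because Beta–binomial updating is additive in the counts, the combined data contributed (α_post−α_prior, β_post−β_prior) successes and failures.
Total across both batches: 19−3=16 heads, 17−9=8 tails.
Subtract the first batch: 16−14=2 heads and 8−4=4 tails.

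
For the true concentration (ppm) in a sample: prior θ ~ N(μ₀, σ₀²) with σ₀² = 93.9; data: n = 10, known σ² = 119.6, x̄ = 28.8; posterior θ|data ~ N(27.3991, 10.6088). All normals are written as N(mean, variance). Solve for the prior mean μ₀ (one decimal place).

With known observation variance, the Normal–Normal posterior has precision τ_n = τ₀ + n/σ² and mean μ_n = (τ₀μ₀ + (n/σ²)x̄)/τ_n.
Here τ₀ = 1/93.9 = 0.010650 and τ_data = 10/119.6 = 0.083612, so τ_n = 0.094262.
Rearranging for μ₀: μ₀ = (μ_n·τ_n − τ_data·x̄)/τ₀ = (27.3991·0.094262 − 0.083612·28.8) / 0.010650 = 0.174668/0.010650 ≈ 16.4.

μ₀ = 16.4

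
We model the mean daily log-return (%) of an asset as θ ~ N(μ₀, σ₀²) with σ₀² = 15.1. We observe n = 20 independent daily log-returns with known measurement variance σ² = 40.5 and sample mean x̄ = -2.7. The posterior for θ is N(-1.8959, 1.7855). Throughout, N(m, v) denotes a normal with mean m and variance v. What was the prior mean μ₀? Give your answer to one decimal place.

μ₀ = 4.1

With known observation variance, the Normal–Normal posterior has precision τ_n = τ₀ + n/σ² and mean μ_n = (τ₀μ₀ + (n/σ²)x̄)/τ_n.
Here τ₀ = 1/15.1 = 0.066225 and τ_data = 20/40.5 = 0.493827, so τ_n = 0.560052.
Rearranging for μ₀: μ₀ = (μ_n·τ_n − τ_data·x̄)/τ₀ = (-1.8959·0.560052 − 0.493827·-2.7) / 0.066225 = 0.271530/0.066225 ≈ 4.1.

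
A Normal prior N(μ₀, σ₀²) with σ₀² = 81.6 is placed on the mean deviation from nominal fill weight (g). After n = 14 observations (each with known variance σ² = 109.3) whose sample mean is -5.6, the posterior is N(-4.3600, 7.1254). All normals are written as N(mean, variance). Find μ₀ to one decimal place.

μ₀ = 8.6

With known observation variance, the Normal–Normal posterior has precision τ_n = τ₀ + n/σ² and mean μ_n = (τ₀μ₀ + (n/σ²)x̄)/τ_n.
Here τ₀ = 1/81.6 = 0.012255 and τ_data = 14/109.3 = 0.128088, so τ_n = 0.140343.
Rearranging for μ₀: μ₀ = (μ_n·τ_n − τ_data·x̄)/τ₀ = (-4.3600·0.140343 − 0.128088·-5.6) / 0.012255 = 0.105397/0.012255 ≈ 8.6.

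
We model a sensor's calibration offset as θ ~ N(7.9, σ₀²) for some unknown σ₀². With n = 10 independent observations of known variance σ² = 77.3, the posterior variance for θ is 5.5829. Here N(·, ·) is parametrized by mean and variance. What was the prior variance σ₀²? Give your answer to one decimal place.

σ₀² = 20.1

For the Normal–Normal model with known σ², precisions add: τ_n = τ₀ + n/σ².
So 1/σ₀² = 1/5.5829 − 10/77.3 = 0.179118 − 0.129366 = 0.049752.
Hence σ₀² = 1/0.049752 ≈ 20.1.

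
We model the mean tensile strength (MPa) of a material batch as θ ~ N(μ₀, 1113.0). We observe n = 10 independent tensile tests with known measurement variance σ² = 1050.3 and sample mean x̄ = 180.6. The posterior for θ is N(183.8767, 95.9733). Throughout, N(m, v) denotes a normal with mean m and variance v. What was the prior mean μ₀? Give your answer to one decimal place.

μ₀ = 218.6

With known observation variance, the Normal–Normal posterior has precision τ_n = τ₀ + n/σ² and mean μ_n = (τ₀μ₀ + (n/σ²)x̄)/τ_n.
Here τ₀ = 1/1113.0 = 0.000898 and τ_data = 10/1050.3 = 0.009521, so τ_n = 0.010419.
Rearranging for μ₀: μ₀ = (μ_n·τ_n − τ_data·x̄)/τ₀ = (183.8767·0.010419 − 0.009521·180.6) / 0.000898 = 0.196319/0.000898 ≈ 218.6.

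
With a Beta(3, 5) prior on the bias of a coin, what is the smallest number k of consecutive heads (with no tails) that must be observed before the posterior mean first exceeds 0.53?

k = 3

After k heads and 0 tails the posterior is Beta(3+k, 5), with mean (3+k)/(3+5+k).
Set (3+k)/(8+k) > 0.53 and solve: k > (0.53·8 − 3)/(1 − 0.53) = 2.638.
The smallest integer exceeding 2.638 is 3.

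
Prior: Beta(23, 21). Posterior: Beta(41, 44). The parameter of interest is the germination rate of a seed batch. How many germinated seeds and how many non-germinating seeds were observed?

18 germinated seeds and 23 non-germinating seeds

Beta is conjugate to the binomial likelihood: posterior = Beta(a+s, b+f).
So s = 41 − 23 = 18 and f = 44 − 21 = 23.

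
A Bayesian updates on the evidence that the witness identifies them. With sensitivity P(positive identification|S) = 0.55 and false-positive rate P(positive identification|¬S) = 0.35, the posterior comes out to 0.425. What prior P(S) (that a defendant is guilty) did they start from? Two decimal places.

P(S) = 0.32

Bayes' rule in odds form gives O(S|E) = O(S)·[P(E|S)/P(E|¬S)], hence O(S) = O(S|E)/LR.
Posterior odds = 0.425/(1−0.425) = 0.7391. LR = 0.55/0.35 = 1.5714.
Prior odds = 0.7391/1.5714 = 0.4703, so P(S) = 0.4703/(1+0.4703) ≈ 0.32.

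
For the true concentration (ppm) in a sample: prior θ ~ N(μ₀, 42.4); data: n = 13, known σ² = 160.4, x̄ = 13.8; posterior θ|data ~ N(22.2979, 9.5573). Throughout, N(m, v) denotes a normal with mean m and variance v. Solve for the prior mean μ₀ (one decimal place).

The posterior mean is a precision-weighted average: μ_n = (τ₀μ₀ + τ_data·x̄)/(τ₀+τ_data), with τ₀=1/σ₀² and τ_data=n/σ².
Here τ₀ = 1/42.4 = 0.023585 and τ_data = 13/160.4 = 0.081047, so τ_n = 0.104632.
Rearranging for μ₀: μ₀ = (μ_n·τ_n − τ_data·x̄)/τ₀ = (22.2979·0.104632 − 0.081047·13.8) / 0.023585 = 1.214625/0.023585 ≈ 51.5.

μ₀ = 51.5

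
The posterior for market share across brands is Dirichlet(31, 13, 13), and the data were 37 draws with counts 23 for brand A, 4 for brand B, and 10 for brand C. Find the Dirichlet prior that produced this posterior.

For a Dirichlet(α) prior with multinomial counts c, the posterior is Dirichlet(α + c) componentwise.
Subtract each count from the matching posterior parameter: 31−23=8, 13−4=9, 13−10=3.

Dirichlet(8, 9, 3)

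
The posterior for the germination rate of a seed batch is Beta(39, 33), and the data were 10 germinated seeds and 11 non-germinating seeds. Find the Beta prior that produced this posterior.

Beta(29, 22)

Beta is conjugate to the binomial likelihood: posterior = Beta(a+s, b+f).
Subtract the data counts: 39−10=29, 33−11=22.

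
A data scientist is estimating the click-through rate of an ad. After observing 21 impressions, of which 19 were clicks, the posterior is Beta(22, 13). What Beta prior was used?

Beta(3, 11)

A Beta(α, β) prior with s successes and f failures in binomial data gives a Beta(α+s, β+f) posterior.
So α = 22 − 19 = 3 and β = 13 − 2 = 11.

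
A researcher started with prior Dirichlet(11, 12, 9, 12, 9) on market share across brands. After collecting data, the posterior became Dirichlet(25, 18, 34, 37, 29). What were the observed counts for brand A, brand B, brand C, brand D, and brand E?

counts (14, 6, 25, 25, 20)

For a Dirichlet(α) prior with multinomial counts c, the posterior is Dirichlet(α + c) componentwise.
Counts are posterior − prior componentwise: 25−11=14, 18−12=6, 34−9=25, 37−12=25, 29−9=20.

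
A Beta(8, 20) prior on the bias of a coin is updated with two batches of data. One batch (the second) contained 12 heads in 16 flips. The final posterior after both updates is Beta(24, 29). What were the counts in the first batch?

4 heads and 5 tails

Because Beta–binomial updating is additive in the counts, the combined data contributed (α_post−α_prior, β_post−β_prior) successes and failures.
Total across both batches: 24−8=16 heads, 29−20=9 tails.
Subtract the second batch: 16−12=4 heads and 9−4=5 tails.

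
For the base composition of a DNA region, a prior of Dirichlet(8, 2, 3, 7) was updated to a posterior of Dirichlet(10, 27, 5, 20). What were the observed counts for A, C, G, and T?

counts (2, 25, 2, 13)

For a Dirichlet(α) prior with multinomial counts c, the posterior is Dirichlet(α + c) componentwise.
Counts are posterior − prior componentwise: 10−8=2, 27−2=25, 5−3=2, 20−7=13.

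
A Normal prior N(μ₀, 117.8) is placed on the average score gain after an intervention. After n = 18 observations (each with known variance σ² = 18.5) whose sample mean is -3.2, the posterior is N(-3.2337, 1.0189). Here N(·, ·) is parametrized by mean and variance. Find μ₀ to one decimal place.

μ₀ = -7.1

With known observation variance, the Normal–Normal posterior has precision τ_n = τ₀ + n/σ² and mean μ_n = (τ₀μ₀ + (n/σ²)x̄)/τ_n.
Here τ₀ = 1/117.8 = 0.008489 and τ_data = 18/18.5 = 0.972973, so τ_n = 0.981462.
Rearranging for μ₀: μ₀ = (μ_n·τ_n − τ_data·x̄)/τ₀ = (-3.2337·0.981462 − 0.972973·-3.2) / 0.008489 = -0.060240/0.008489 ≈ -7.1.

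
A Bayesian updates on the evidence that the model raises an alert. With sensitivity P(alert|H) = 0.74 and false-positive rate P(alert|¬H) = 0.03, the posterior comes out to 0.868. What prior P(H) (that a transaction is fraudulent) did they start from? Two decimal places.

P(H) = 0.21

In odds form, posterior odds = prior odds × likelihood ratio, so prior odds = posterior odds ÷ LR.
Posterior odds = 0.868/(1−0.868) = 6.5758. LR = 0.74/0.03 = 24.6667.
Prior odds = 6.5758/24.6667 = 0.2666, so P(H) = 0.2666/(1+0.2666) ≈ 0.21.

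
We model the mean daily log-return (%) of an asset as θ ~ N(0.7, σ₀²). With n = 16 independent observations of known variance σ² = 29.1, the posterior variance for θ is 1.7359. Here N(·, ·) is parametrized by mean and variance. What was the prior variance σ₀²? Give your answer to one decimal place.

For the Normal–Normal model with known σ², precisions add: τ_n = τ₀ + n/σ².
So 1/σ₀² = 1/1.7359 − 16/29.1 = 0.576070 − 0.549828 = 0.026242.
Hence σ₀² = 1/0.026242 ≈ 38.1.

σ₀² = 38.1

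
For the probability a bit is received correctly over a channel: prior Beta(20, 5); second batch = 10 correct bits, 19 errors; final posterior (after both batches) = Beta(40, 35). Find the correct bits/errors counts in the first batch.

10 correct bits and 11 errors

Because Beta–binomial updating is additive in the counts, the combined data contributed (α_post−α_prior, β_post−β_prior) successes and failures.
Total across both batches: 40−20=20 correct bits, 35−5=30 errors.
Subtract the second batch: 20−10=10 correct bits and 30−19=11 errors.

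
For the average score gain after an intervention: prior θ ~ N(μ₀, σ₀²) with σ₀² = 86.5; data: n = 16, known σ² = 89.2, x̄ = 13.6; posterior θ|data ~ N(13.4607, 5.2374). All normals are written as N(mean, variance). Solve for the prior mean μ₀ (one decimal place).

The posterior mean is a precision-weighted average: μ_n = (τ₀μ₀ + τ_data·x̄)/(τ₀+τ_data), with τ₀=1/σ₀² and τ_data=n/σ².
Here τ₀ = 1/86.5 = 0.011561 and τ_data = 16/89.2 = 0.179372, so τ_n = 0.190933.
Rearranging for μ₀: μ₀ = (μ_n·τ_n − τ_data·x̄)/τ₀ = (13.4607·0.190933 − 0.179372·13.6) / 0.011561 = 0.130633/0.011561 ≈ 11.3.

μ₀ = 11.3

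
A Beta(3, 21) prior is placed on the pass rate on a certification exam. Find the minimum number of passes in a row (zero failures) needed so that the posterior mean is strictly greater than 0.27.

After k passes and 0 failures the posterior is Beta(3+k, 21), with mean (3+k)/(3+21+k).
Set (3+k)/(24+k) > 0.27 and solve: k > (0.27·24 − 3)/(1 − 0.27) = 4.767.
The smallest integer exceeding 4.767 is 5, and checking k=5: (8)/(29) = 0.2759 > 0.27.

k = 5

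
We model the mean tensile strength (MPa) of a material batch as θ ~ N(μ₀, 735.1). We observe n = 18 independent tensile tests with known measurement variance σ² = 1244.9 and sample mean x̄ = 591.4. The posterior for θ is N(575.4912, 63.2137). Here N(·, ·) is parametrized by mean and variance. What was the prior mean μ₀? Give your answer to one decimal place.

μ₀ = 406.4

With known observation variance, the Normal–Normal posterior has precision τ_n = τ₀ + n/σ² and mean μ_n = (τ₀μ₀ + (n/σ²)x̄)/τ_n.
Here τ₀ = 1/735.1 = 0.001360 and τ_data = 18/1244.9 = 0.014459, so τ_n = 0.015819.
Rearranging for μ₀: μ₀ = (μ_n·τ_n − τ_data·x̄)/τ₀ = (575.4912·0.015819 − 0.014459·591.4) / 0.001360 = 0.552643/0.001360 ≈ 406.4.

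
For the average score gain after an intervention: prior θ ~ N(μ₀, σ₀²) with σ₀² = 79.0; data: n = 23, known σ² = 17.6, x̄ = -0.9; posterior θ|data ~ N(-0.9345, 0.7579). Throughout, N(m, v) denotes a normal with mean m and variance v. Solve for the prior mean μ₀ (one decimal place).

With known observation variance, the Normal–Normal posterior has precision τ_n = τ₀ + n/σ² and mean μ_n = (τ₀μ₀ + (n/σ²)x̄)/τ_n.
Here τ₀ = 1/79.0 = 0.012658 and τ_data = 23/17.6 = 1.306818, so τ_n = 1.319476.
Rearranging for μ₀: μ₀ = (μ_n·τ_n − τ_data·x̄)/τ₀ = (-0.9345·1.319476 − 1.306818·-0.9) / 0.012658 = -0.056914/0.012658 ≈ -4.5.

μ₀ = -4.5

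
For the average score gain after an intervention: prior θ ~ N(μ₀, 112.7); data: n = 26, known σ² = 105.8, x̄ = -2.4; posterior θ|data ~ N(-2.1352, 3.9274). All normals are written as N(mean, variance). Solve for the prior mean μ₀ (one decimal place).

The posterior mean is a precision-weighted average: μ_n = (τ₀μ₀ + τ_data·x̄)/(τ₀+τ_data), with τ₀=1/σ₀² and τ_data=n/σ².
Here τ₀ = 1/112.7 = 0.008873 and τ_data = 26/105.8 = 0.245747, so τ_n = 0.254620.
Rearranging for μ₀: μ₀ = (μ_n·τ_n − τ_data·x̄)/τ₀ = (-2.1352·0.254620 − 0.245747·-2.4) / 0.008873 = 0.046128/0.008873 ≈ 5.2.

μ₀ = 5.2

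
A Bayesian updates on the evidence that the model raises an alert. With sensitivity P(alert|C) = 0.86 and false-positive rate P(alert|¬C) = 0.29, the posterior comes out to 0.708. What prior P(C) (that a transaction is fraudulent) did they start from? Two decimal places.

Bayes' rule in odds form gives O(C|E) = O(C)·[P(E|C)/P(E|¬C)], hence O(C) = O(C|E)/LR.
Posterior odds = 0.708/(1−0.708) = 2.4247. LR = 0.86/0.29 = 2.9655.
Prior odds = 2.4247/2.9655 = 0.8176, so P(C) = 0.8176/(1+0.8176) ≈ 0.45.

P(C) = 0.45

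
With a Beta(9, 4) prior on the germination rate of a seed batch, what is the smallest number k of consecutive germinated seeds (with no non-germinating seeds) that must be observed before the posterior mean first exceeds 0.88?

After k germinated seeds and 0 non-germinating seeds the posterior is Beta(9+k, 4), with mean (9+k)/(9+4+k).
Set (9+k)/(13+k) > 0.88 and solve: k > (0.88·13 − 9)/(1 − 0.88) = 20.333.
The smallest integer exceeding 20.333 is 21.

k = 21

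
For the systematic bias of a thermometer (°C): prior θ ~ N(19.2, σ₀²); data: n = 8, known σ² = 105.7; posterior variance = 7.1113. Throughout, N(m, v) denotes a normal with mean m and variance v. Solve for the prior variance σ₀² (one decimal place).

For the Normal–Normal model with known σ², precisions add: τ_n = τ₀ + n/σ².
So 1/σ₀² = 1/7.1113 − 8/105.7 = 0.140621 − 0.075686 = 0.064935.
Hence σ₀² = 1/0.064935 ≈ 15.4.

σ₀² = 15.4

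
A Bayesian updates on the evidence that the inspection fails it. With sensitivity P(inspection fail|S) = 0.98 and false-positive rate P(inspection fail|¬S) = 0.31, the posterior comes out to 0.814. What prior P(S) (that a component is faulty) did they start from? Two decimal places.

In odds form, posterior odds = prior odds × likelihood ratio, so prior odds = posterior odds ÷ LR.
Posterior odds = 0.814/(1−0.814) = 4.3763. LR = 0.98/0.31 = 3.1613.
Prior odds = 4.3763/3.1613 = 1.3843, so P(S) = 1.3843/(1+1.3843) ≈ 0.58.

P(S) = 0.58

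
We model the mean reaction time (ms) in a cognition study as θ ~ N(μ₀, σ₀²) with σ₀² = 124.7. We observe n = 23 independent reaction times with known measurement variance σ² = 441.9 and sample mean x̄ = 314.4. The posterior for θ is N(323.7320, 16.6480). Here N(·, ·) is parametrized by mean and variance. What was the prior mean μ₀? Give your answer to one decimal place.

The posterior mean is a precision-weighted average: μ_n = (τ₀μ₀ + τ_data·x̄)/(τ₀+τ_data), with τ₀=1/σ₀² and τ_data=n/σ².
Here τ₀ = 1/124.7 = 0.008019 and τ_data = 23/441.9 = 0.052048, so τ_n = 0.060067.
Rearranging for μ₀: μ₀ = (μ_n·τ_n − τ_data·x̄)/τ₀ = (323.7320·0.060067 − 0.052048·314.4) / 0.008019 = 3.081719/0.008019 ≈ 384.3.

μ₀ = 384.3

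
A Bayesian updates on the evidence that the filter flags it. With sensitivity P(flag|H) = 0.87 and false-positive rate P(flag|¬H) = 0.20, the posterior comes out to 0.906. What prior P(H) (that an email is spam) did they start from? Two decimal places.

In odds form, posterior odds = prior odds × likelihood ratio, so prior odds = posterior odds ÷ LR.
Posterior odds = 0.906/(1−0.906) = 9.6383. LR = 0.87/0.20 = 4.3500.
Prior odds = 9.6383/4.3500 = 2.2157, so P(H) = 2.2157/(1+2.2157) ≈ 0.69.

P(H) = 0.69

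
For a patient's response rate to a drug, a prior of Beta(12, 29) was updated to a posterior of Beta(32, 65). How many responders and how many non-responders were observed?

Beta is conjugate to the binomial likelihood: posterior = Beta(α+s, β+f).
Match parameters: s=32−12=20, f=65−29=36.

20 responders and 36 non-responders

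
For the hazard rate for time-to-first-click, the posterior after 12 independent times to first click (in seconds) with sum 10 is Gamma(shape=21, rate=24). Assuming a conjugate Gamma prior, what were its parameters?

Gamma(shape=9, rate=14)

For an exponential likelihood with a Gamma(α, β) prior on the rate, n observations with total T give posterior Gamma(α+n, β+T).
So α = 21 − 12 = 9 and β = 24 − 10 = 14.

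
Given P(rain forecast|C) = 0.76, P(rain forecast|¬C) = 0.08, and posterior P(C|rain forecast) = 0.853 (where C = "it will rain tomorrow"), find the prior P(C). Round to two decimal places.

P(C) = 0.38

In odds form, posterior odds = prior odds × likelihood ratio, so prior odds = posterior odds ÷ LR.
Posterior odds = 0.853/(1−0.853) = 5.8027. LR = 0.76/0.08 = 9.5000.
Prior odds = 5.8027/9.5000 = 0.6108, so P(C) = 0.6108/(1+0.6108) ≈ 0.38.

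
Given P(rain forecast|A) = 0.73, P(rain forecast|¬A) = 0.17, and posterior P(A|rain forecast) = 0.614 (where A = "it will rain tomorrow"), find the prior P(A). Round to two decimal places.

P(A) = 0.27

Bayes' rule in odds form gives O(A|E) = O(A)·[P(E|A)/P(E|¬A)], hence O(A) = O(A|E)/LR.
Posterior odds = 0.614/(1−0.614) = 1.5907. LR = 0.73/0.17 = 4.2941.
Prior odds = 1.5907/4.2941 = 0.3704, so P(A) = 0.3704/(1+0.3704) ≈ 0.27.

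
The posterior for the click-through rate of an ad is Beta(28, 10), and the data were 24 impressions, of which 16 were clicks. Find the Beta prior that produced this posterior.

Beta is conjugate to the binomial likelihood: posterior = Beta(a+s, b+f).
Subtract the data counts: 28−16=12, 10−8=2.

Beta(12, 2)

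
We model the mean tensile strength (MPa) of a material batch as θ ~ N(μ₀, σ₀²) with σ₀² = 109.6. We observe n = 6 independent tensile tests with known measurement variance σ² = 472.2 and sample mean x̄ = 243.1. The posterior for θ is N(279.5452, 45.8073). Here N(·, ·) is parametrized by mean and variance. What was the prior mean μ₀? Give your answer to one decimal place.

μ₀ = 330.3

The posterior mean is a precision-weighted average: μ_n = (τ₀μ₀ + τ_data·x̄)/(τ₀+τ_data), with τ₀=1/σ₀² and τ_data=n/σ².
Here τ₀ = 1/109.6 = 0.009124 and τ_data = 6/472.2 = 0.012706, so τ_n = 0.021830.
Rearranging for μ₀: μ₀ = (μ_n·τ_n − τ_data·x̄)/τ₀ = (279.5452·0.021830 − 0.012706·243.1) / 0.009124 = 3.013643/0.009124 ≈ 330.3.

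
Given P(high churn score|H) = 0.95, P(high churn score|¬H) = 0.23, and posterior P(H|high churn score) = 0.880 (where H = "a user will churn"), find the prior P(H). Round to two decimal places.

Bayes' rule in odds form gives O(H|E) = O(H)·[P(E|H)/P(E|¬H)], hence O(H) = O(H|E)/LR.
Posterior odds = 0.880/(1−0.880) = 7.3333. LR = 0.95/0.23 = 4.1304.
Prior odds = 7.3333/4.1304 = 1.7754, so P(H) = 1.7754/(1+1.7754) ≈ 0.64.

P(H) = 0.64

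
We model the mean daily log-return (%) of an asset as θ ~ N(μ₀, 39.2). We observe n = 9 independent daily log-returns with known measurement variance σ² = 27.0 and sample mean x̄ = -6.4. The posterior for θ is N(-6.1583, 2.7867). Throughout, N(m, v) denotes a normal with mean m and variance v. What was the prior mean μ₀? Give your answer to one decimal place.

μ₀ = -3.0

With known observation variance, the Normal–Normal posterior has precision τ_n = τ₀ + n/σ² and mean μ_n = (τ₀μ₀ + (n/σ²)x̄)/τ_n.
Here τ₀ = 1/39.2 = 0.025510 and τ_data = 9/27.0 = 0.333333, so τ_n = 0.358843.
Rearranging for μ₀: μ₀ = (μ_n·τ_n − τ_data·x̄)/τ₀ = (-6.1583·0.358843 − 0.333333·-6.4) / 0.025510 = -0.076532/0.025510 ≈ -3.0.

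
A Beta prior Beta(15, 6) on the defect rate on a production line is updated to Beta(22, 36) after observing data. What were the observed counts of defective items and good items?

Under Beta–binomial conjugacy the posterior parameters are (a+s, b+f).
Match parameters: s=22−15=7, f=36−6=30.

7 defective items and 30 good items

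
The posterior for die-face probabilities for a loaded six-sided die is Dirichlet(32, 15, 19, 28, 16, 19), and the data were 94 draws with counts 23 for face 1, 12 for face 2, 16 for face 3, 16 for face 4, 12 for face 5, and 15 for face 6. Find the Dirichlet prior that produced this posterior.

Dirichlet(9, 3, 3, 12, 4, 4)

For a Dirichlet(α) prior with multinomial counts c, the posterior is Dirichlet(α + c) componentwise.
Subtract each count from the matching posterior parameter: 32−23=9, 15−12=3, 19−16=3, 28−16=12, 16−12=4, 19−15=4.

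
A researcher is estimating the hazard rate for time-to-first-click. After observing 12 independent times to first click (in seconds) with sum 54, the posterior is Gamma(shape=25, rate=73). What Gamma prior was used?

Gamma(shape=13, rate=19)

For an exponential likelihood with a Gamma(α, β) prior on the rate, n observations with total T give posterior Gamma(α+n, β+T).
So α = 25 − 12 = 13 and β = 73 − 54 = 19.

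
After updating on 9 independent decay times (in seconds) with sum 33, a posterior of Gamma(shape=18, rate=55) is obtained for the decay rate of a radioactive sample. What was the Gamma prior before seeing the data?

Gamma(shape=9, rate=22)

For an exponential likelihood with a Gamma(α, β) prior on the rate, n observations with total T give posterior Gamma(α+n, β+T).
So α = 18 − 9 = 9 and β = 55 − 33 = 22.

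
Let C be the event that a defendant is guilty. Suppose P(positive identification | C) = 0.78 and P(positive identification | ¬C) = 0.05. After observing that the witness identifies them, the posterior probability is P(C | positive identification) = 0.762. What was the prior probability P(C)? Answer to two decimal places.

P(C) = 0.17

In odds form, posterior odds = prior odds × likelihood ratio, so prior odds = posterior odds ÷ LR.
Posterior odds = 0.762/(1−0.762) = 3.2017. LR = 0.78/0.05 = 15.6000.
Prior odds = 3.2017/15.6000 = 0.2052, so P(C) = 0.2052/(1+0.2052) ≈ 0.17.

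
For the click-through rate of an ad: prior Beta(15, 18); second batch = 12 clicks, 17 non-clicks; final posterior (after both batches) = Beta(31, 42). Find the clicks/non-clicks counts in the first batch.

Sequential conjugate updates are equivalent to a single update on the pooled data, so total successes = posterior α − prior α and total failures = posterior β − prior β.
Total across both batches: 31−15=16 clicks, 42−18=24 non-clicks.
Subtract the second batch: 16−12=4 clicks and 24−17=7 non-clicks.

4 clicks and 7 non-clicks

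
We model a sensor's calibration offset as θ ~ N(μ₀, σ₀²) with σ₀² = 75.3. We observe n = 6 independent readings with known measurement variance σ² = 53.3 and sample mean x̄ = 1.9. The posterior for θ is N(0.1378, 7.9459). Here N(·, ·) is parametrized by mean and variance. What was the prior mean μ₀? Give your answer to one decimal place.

The posterior mean is a precision-weighted average: μ_n = (τ₀μ₀ + τ_data·x̄)/(τ₀+τ_data), with τ₀=1/σ₀² and τ_data=n/σ².
Here τ₀ = 1/75.3 = 0.013280 and τ_data = 6/53.3 = 0.112570, so τ_n = 0.125850.
Rearranging for μ₀: μ₀ = (μ_n·τ_n − τ_data·x̄)/τ₀ = (0.1378·0.125850 − 0.112570·1.9) / 0.013280 = -0.196541/0.013280 ≈ -14.8.

μ₀ = -14.8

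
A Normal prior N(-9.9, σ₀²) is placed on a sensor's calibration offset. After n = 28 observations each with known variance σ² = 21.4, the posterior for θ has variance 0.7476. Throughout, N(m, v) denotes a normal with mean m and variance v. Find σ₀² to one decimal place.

Posterior precision equals prior precision plus data precision: 1/σ_n² = 1/σ₀² + n/σ².
So 1/σ₀² = 1/0.7476 − 28/21.4 = 1.337614 − 1.308411 = 0.029203.
Hence σ₀² = 1/0.029203 ≈ 34.2.

σ₀² = 34.2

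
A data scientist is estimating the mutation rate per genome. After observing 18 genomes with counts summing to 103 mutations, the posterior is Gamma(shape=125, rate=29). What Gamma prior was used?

Gamma(shape=22, rate=11)

Gamma–Poisson conjugacy: posterior shape = α + Σxᵢ, posterior rate = β + n.
So α = 125 − 103 = 22 and β = 29 − 18 = 11.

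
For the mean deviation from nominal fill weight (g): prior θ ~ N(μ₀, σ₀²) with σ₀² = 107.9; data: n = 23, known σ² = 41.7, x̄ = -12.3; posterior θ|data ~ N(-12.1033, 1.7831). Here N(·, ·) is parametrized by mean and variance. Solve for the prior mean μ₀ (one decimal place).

μ₀ = -0.4

With known observation variance, the Normal–Normal posterior has precision τ_n = τ₀ + n/σ² and mean μ_n = (τ₀μ₀ + (n/σ²)x̄)/τ_n.
Here τ₀ = 1/107.9 = 0.009268 and τ_data = 23/41.7 = 0.551559, so τ_n = 0.560827.
Rearranging for μ₀: μ₀ = (μ_n·τ_n − τ_data·x̄)/τ₀ = (-12.1033·0.560827 − 0.551559·-12.3) / 0.009268 = -0.003682/0.009268 ≈ -0.4.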